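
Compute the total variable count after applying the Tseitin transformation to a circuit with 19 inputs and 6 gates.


The Tseitin transformation introduces one auxiliary variable per gate.
Total variables = inputs + gates = 19 + 6 = 25.

25


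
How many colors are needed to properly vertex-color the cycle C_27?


An odd cycle cannot be 2-colored: alternating two colors around the cycle returns to the start with a conflict.
Since 27 is odd, three colors are required (and three suffice).
Chromatic number = 3.

3


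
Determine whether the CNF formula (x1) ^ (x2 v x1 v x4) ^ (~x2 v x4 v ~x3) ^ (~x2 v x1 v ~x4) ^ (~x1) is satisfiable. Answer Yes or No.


Check all 16 possible truth assignments.
Number of satisfying assignments found: 0.
The formula is unsatisfiable.

No


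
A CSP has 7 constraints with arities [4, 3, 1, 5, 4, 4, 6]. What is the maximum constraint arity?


The arities are: 4, 3, 1, 5, 4, 4, 6.
Scan for the maximum value.
Maximum arity = 6.

6


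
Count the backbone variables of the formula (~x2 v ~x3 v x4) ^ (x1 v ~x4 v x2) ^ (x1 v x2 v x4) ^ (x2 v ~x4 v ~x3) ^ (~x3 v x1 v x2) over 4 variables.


Find all satisfying assignments: 9 model(s).
Check which variables have the same value in every model.
No variable is fixed across all models.
Backbone size = 0.

0


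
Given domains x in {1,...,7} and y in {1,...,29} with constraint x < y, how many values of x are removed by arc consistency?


For the constraint x < y, x needs a supporting value in y's domain.
x can be at most 28 (one less than y's maximum).
Valid x values from domain: 7 out of 7.
Pruned = 7 - 7 = 0.

0


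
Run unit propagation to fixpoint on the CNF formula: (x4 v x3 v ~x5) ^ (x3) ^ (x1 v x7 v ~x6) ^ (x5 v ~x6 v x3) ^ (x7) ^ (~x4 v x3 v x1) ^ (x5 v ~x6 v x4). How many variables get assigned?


Unit propagation repeatedly assigns the literal in any unit clause, then simplifies.
Assignments in order: x3 = T, x7 = T.
No further unit clauses remain.
Total variables assigned = 2.

2


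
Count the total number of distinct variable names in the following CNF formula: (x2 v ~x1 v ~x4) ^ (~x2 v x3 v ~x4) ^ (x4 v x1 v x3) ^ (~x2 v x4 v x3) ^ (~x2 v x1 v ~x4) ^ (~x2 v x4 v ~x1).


Identify each distinct variable in the formula.
Variables found: x1, x2, x3, x4.
Total distinct variables = 4.

4


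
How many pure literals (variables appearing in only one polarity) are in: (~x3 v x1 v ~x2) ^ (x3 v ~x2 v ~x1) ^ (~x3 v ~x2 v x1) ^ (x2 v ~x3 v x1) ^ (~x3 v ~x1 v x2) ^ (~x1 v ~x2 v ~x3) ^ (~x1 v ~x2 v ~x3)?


A pure literal appears in only one polarity across all clauses.
No pure literals found.
Count = 0.

0


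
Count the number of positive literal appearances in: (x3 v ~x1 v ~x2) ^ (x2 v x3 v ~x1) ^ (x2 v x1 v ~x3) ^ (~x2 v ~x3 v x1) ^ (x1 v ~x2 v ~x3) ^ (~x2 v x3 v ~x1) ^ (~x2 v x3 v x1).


Scan each clause for unnegated literals.
Clause 1: 1 positive; Clause 2: 2 positive; Clause 3: 2 positive; Clause 4: 1 positive; Clause 5: 1 positive; Clause 6: 1 positive; Clause 7: 2 positive.
Total positive literal occurrences = 10.

10


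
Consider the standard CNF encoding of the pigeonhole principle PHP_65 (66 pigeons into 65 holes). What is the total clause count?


The PHP encoding has two parts:
1) At-least-one-hole clauses: 66 (one per pigeon, each with 65 literals).
2) At-most-one-pigeon-per-hole clauses: 65 holes * C(66,2) = 65 * 2145 = 139425.
Total clauses = 66 + 139425 = 139491.

139491


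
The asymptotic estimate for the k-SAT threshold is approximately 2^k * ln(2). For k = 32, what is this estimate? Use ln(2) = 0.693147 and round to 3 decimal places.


Using the asymptotic formula: threshold ~ 2^k * ln(2).
2^32 = 4294967296.
4294967296 * 0.693147 = 2977043696.321.

2977043696.321


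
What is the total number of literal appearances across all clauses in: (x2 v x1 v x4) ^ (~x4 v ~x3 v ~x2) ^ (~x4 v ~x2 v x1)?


Clause lengths: 3, 3, 3.
Sum = 3 + 3 + 3 = 9.

9


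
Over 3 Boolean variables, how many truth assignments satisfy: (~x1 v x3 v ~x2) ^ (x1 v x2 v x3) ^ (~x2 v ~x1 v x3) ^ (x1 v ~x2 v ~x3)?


Enumerate all 8 truth assignments over 3 variables.
Test each against every clause.
Satisfying assignments found: 5.

5


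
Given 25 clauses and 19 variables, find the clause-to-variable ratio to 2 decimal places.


Clause-to-variable ratio = clauses / variables.
25 / 19 = 1.32.

1.32


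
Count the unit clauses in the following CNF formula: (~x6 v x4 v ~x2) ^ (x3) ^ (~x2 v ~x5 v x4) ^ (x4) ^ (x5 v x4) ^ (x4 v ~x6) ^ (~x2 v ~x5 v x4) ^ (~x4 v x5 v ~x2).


A unit clause contains exactly one literal.
Unit clauses found: (x3), (x4).
Count = 2.

2


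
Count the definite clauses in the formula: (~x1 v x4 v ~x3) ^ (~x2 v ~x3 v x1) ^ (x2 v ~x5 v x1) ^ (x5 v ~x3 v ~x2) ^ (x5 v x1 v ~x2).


A definite clause has exactly one positive literal.
Clause 1: 1 positive -> definite
Clause 2: 1 positive -> definite
Clause 3: 2 positive -> not definite
Clause 4: 1 positive -> definite
Clause 5: 2 positive -> not definite
Definite clause count = 3.

3


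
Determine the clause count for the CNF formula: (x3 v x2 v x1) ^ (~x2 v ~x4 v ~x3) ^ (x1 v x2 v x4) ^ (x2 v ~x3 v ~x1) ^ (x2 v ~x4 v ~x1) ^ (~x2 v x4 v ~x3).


Each group enclosed in parentheses joined by ^ is one clause.
Counting the conjuncts: 6 clauses.

6


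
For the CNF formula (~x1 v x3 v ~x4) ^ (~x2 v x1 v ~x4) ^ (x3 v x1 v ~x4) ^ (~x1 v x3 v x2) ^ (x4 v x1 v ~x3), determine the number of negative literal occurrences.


Scan each clause for negated literals.
Clause 1: 2 negative; Clause 2: 2 negative; Clause 3: 1 negative; Clause 4: 1 negative; Clause 5: 1 negative.
Total negative literal occurrences = 7.

7


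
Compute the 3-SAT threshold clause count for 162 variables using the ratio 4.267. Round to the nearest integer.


The 3-SAT phase transition occurs at approximately 4.267 clauses per variable.
m = 4.267 * 162 = 691.254.
Rounded to nearest integer: 691.

691


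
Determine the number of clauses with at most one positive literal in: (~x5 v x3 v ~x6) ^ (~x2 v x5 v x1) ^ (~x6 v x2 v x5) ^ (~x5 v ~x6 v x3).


A Horn clause has at most one positive literal.
Clause 1: 1 positive lit(s) -> Horn
Clause 2: 2 positive lit(s) -> not Horn
Clause 3: 2 positive lit(s) -> not Horn
Clause 4: 1 positive lit(s) -> Horn
Total Horn clauses = 2.

2


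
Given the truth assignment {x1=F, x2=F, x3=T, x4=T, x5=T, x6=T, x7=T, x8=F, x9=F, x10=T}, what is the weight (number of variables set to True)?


The weight is the number of variables assigned True.
True variables: x3, x4, x5, x6, x7, x10.
Weight = 6.

6


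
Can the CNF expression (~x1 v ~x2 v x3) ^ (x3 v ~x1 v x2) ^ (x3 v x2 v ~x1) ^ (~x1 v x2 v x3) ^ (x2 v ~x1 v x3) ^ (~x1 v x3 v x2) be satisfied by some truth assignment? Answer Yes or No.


Check all 8 possible truth assignments.
Number of satisfying assignments found: 6.
The formula is satisfiable.

Yes


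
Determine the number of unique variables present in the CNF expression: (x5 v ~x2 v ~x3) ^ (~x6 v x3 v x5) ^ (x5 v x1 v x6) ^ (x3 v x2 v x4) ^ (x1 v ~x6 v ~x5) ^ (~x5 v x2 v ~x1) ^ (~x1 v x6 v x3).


Identify each distinct variable in the formula.
Variables found: x1, x2, x3, x4, x5, x6.
Total distinct variables = 6.

6


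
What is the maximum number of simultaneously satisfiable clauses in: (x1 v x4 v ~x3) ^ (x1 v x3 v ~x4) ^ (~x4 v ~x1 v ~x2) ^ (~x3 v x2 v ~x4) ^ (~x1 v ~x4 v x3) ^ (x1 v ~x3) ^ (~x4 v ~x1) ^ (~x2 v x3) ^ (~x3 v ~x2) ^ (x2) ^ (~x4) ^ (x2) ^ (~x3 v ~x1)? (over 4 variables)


Enumerate all 16 truth assignments.
For each, count how many of the 13 clauses are satisfied.
The formula is not fully satisfiable, so the maximum is below 13.
Maximum simultaneously satisfiable clauses = 12.

12


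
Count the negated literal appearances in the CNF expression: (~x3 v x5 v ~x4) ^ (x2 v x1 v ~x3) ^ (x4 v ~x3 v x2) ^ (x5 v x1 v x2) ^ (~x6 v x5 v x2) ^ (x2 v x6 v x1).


Scan each clause for negated literals.
Clause 1: 2 negative; Clause 2: 1 negative; Clause 3: 1 negative; Clause 4: 0 negative; Clause 5: 1 negative; Clause 6: 0 negative.
Total negative literal occurrences = 5.

5


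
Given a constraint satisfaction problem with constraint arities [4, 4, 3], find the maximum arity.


The arities are: 4, 4, 3.
Scan for the maximum value.
Maximum arity = 4.

4


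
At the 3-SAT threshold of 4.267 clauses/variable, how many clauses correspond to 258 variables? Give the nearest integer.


The 3-SAT phase transition occurs at approximately 4.267 clauses per variable.
m = 4.267 * 258 = 1100.886.
Rounded to nearest integer: 1101.

1101


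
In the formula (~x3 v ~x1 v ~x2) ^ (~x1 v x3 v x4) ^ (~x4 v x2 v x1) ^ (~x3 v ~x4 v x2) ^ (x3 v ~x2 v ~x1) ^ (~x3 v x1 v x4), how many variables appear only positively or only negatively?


A pure literal appears in only one polarity across all clauses.
No pure literals found.
Count = 0.

0


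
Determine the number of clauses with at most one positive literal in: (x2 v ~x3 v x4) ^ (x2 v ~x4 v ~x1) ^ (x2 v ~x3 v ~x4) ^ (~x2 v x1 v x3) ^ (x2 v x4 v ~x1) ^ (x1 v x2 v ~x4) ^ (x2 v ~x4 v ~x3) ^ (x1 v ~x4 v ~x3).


A Horn clause has at most one positive literal.
Clause 1: 2 positive lit(s) -> not Horn
Clause 2: 1 positive lit(s) -> Horn
Clause 3: 1 positive lit(s) -> Horn
Clause 4: 2 positive lit(s) -> not Horn
Clause 5: 2 positive lit(s) -> not Horn
Clause 6: 2 positive lit(s) -> not Horn
Clause 7: 1 positive lit(s) -> Horn
Clause 8: 1 positive lit(s) -> Horn
Total Horn clauses = 4.

4


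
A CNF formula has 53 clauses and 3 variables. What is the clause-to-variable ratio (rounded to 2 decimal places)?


Clause-to-variable ratio = clauses / variables.
53 / 3 = 17.67.

17.67


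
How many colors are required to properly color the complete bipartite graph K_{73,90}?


K_{73,90} is bipartite by definition: the two parts are independent sets, with every edge crossing between them.
Color all vertices in one part with color 1 and all vertices in the other part with color 2.
Since the graph has at least one edge, one color does not suffice.
Chromatic number = 2.

2


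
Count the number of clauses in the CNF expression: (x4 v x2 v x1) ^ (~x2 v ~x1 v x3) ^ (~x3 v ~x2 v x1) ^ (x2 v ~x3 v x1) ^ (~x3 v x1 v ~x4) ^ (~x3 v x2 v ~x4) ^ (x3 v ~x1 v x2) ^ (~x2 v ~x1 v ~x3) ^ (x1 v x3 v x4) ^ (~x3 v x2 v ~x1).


Each group enclosed in parentheses joined by ^ is one clause.
Counting the conjuncts: 10 clauses.

10


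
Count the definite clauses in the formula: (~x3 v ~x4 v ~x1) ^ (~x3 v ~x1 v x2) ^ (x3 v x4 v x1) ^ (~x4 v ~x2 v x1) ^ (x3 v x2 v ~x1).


A definite clause has exactly one positive literal.
Clause 1: 0 positive -> not definite
Clause 2: 1 positive -> definite
Clause 3: 3 positive -> not definite
Clause 4: 1 positive -> definite
Clause 5: 2 positive -> not definite
Definite clause count = 2.

2


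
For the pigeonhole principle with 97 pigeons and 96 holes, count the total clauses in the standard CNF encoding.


The PHP encoding has two parts:
1) At-least-one-hole clauses: 97 (one per pigeon, each with 96 literals).
2) At-most-one-pigeon-per-hole clauses: 96 holes * C(97,2) = 96 * 4656 = 446976.
Total clauses = 97 + 446976 = 447073.

447073


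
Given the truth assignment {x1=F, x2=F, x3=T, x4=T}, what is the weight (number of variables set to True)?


The weight is the number of variables assigned True.
True variables: x3, x4.
Weight = 2.

2


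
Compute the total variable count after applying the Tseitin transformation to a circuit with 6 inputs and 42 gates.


The Tseitin transformation introduces one auxiliary variable per gate.
Total variables = inputs + gates = 6 + 42 = 48.

48


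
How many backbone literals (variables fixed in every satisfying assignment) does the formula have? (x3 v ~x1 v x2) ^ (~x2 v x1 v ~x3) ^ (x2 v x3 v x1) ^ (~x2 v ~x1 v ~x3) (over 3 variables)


Find all satisfying assignments: 4 model(s).
Check which variables have the same value in every model.
No variable is fixed across all models.
Backbone size = 0.

0


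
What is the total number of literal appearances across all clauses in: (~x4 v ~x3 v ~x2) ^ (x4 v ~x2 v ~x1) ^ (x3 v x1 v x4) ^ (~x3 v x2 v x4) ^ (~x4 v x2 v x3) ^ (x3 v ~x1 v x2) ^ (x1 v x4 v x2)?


Clause lengths: 3, 3, 3, 3, 3, 3, 3.
Sum = 3 + 3 + 3 + 3 + 3 + 3 + 3 = 21.

21


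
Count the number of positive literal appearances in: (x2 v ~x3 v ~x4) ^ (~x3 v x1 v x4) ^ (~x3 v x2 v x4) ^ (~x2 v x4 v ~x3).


Scan each clause for unnegated literals.
Clause 1: 1 positive; Clause 2: 2 positive; Clause 3: 2 positive; Clause 4: 1 positive.
Total positive literal occurrences = 6.

6


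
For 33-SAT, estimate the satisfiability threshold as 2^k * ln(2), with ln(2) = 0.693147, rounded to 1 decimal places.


Using the asymptotic formula: threshold ~ 2^k * ln(2).
2^33 = 8589934592.
8589934592 * 0.693147 = 5954087392.6.

5954087392.6


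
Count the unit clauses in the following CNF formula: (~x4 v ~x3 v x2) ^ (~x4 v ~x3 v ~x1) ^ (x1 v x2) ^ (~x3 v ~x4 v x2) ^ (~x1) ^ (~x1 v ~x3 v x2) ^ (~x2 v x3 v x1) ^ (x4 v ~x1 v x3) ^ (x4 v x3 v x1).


A unit clause contains exactly one literal.
Unit clauses found: (~x1).
Count = 1.

1


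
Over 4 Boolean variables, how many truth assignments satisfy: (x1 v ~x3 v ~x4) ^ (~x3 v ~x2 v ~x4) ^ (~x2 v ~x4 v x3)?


Enumerate all 16 truth assignments over 4 variables.
Test each against every clause.
Satisfying assignments found: 11.

11


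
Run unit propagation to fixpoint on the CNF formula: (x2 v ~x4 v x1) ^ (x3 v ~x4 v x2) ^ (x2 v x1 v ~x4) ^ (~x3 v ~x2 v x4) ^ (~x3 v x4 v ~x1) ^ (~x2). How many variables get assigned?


Unit propagation repeatedly assigns the literal in any unit clause, then simplifies.
Assignments in order: x2 = F.
No further unit clauses remain.
Total variables assigned = 1.

1


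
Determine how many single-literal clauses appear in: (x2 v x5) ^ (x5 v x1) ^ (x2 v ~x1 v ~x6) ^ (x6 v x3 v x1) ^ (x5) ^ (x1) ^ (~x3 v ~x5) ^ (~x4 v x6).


A unit clause contains exactly one literal.
Unit clauses found: (x5), (x1).
Count = 2.

2


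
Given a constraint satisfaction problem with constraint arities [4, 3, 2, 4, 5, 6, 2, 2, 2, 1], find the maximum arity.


The arities are: 4, 3, 2, 4, 5, 6, 2, 2, 2, 1.
Scan for the maximum value.
Maximum arity = 6.

6


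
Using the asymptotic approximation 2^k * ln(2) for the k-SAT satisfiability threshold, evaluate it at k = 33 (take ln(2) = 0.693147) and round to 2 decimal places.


Using the asymptotic formula: threshold ~ 2^k * ln(2).
2^33 = 8589934592.
8589934592 * 0.693147 = 5954087392.64.

5954087392.64


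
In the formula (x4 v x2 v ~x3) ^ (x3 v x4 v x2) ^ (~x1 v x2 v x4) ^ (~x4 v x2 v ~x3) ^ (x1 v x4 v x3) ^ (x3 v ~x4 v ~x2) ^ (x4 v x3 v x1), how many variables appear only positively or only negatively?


A pure literal appears in only one polarity across all clauses.
No pure literals found.
Count = 0.

0


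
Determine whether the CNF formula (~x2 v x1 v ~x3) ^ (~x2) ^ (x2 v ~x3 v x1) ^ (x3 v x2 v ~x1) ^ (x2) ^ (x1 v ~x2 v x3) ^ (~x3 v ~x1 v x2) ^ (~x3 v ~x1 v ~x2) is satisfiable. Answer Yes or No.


Check all 8 possible truth assignments.
Number of satisfying assignments found: 0.
The formula is unsatisfiable.

No


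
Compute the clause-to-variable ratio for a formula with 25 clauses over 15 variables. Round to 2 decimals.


Clause-to-variable ratio = clauses / variables.
25 / 15 = 1.67.

1.67


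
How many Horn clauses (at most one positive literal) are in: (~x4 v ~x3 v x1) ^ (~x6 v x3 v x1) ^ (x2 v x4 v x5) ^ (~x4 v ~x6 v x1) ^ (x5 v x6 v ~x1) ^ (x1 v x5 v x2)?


A Horn clause has at most one positive literal.
Clause 1: 1 positive lit(s) -> Horn
Clause 2: 2 positive lit(s) -> not Horn
Clause 3: 3 positive lit(s) -> not Horn
Clause 4: 1 positive lit(s) -> Horn
Clause 5: 2 positive lit(s) -> not Horn
Clause 6: 3 positive lit(s) -> not Horn
Total Horn clauses = 2.

2


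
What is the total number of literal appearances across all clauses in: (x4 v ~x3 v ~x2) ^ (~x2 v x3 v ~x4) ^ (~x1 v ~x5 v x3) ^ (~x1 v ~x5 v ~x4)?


Clause lengths: 3, 3, 3, 3.
Sum = 3 + 3 + 3 + 3 = 12.

12


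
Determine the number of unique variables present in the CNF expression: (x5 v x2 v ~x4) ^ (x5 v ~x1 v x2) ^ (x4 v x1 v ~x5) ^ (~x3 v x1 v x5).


Identify each distinct variable in the formula.
Variables found: x1, x2, x3, x4, x5.
Total distinct variables = 5.

5


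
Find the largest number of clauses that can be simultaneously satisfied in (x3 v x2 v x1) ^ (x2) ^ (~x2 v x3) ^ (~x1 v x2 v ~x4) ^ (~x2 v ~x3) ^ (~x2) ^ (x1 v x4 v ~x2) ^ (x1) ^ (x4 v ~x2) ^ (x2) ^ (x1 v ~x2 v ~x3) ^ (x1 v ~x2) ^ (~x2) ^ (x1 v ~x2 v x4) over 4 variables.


Enumerate all 16 truth assignments.
For each, count how many of the 14 clauses are satisfied.
The formula is not fully satisfiable, so the maximum is below 14.
Maximum simultaneously satisfiable clauses = 12.

12


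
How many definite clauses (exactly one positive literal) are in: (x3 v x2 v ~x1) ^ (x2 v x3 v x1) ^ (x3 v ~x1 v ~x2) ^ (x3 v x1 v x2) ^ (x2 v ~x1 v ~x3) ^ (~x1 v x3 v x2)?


A definite clause has exactly one positive literal.
Clause 1: 2 positive -> not definite
Clause 2: 3 positive -> not definite
Clause 3: 1 positive -> definite
Clause 4: 3 positive -> not definite
Clause 5: 1 positive -> definite
Clause 6: 2 positive -> not definite
Definite clause count = 2.

2


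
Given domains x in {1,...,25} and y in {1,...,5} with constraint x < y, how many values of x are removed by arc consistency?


For the constraint x < y, x needs a supporting value in y's domain.
x can be at most 4 (one less than y's maximum).
Valid x values from domain: 4 out of 25.
Pruned = 25 - 4 = 21.

21


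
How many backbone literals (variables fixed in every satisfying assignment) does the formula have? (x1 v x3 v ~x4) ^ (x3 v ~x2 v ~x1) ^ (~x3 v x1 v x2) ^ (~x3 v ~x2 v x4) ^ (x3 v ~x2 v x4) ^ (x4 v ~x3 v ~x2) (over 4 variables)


Find all satisfying assignments: 7 model(s).
Check which variables have the same value in every model.
No variable is fixed across all models.
Backbone size = 0.

0


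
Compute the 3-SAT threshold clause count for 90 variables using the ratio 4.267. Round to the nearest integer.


The 3-SAT phase transition occurs at approximately 4.267 clauses per variable.
m = 4.267 * 90 = 384.03.
Rounded to nearest integer: 384.

384


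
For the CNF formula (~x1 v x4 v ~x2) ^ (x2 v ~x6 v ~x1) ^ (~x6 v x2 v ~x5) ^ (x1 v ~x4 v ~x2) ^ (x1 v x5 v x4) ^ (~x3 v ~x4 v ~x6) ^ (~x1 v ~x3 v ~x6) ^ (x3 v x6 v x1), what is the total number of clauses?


Each group enclosed in parentheses joined by ^ is one clause.
Counting the conjuncts: 8 clauses.

8


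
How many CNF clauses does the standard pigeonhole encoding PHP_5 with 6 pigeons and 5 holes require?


The PHP encoding has two parts:
1) At-least-one-hole clauses: 6 (one per pigeon, each with 5 literals).
2) At-most-one-pigeon-per-hole clauses: 5 holes * C(6,2) = 5 * 15 = 75.
Total clauses = 6 + 75 = 81.

81


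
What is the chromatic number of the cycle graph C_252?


A cycle on an even number of vertices is bipartite: alternate two colors around the cycle.
Since 252 is even, two colors suffice, and at least two are needed because the graph has edges.
Chromatic number = 2.

2


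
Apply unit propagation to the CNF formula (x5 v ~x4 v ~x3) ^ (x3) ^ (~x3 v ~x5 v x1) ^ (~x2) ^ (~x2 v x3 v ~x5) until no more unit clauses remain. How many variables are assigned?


Unit propagation repeatedly assigns the literal in any unit clause, then simplifies.
Assignments in order: x3 = T, x2 = F.
No further unit clauses remain.
Total variables assigned = 2.

2


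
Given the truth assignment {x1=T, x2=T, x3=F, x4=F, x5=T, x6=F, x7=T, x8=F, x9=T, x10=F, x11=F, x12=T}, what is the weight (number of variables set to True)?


The weight is the number of variables assigned True.
True variables: x1, x2, x5, x7, x9, x12.
Weight = 6.

6


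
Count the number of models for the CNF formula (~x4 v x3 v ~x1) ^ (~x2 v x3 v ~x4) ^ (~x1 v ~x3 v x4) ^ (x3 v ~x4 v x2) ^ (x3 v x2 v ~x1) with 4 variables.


Enumerate all 16 truth assignments over 4 variables.
Test each against every clause.
Satisfying assignments found: 9.

9


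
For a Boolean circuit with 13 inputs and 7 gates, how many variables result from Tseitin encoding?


The Tseitin transformation introduces one auxiliary variable per gate.
Total variables = inputs + gates = 13 + 7 = 20.

20


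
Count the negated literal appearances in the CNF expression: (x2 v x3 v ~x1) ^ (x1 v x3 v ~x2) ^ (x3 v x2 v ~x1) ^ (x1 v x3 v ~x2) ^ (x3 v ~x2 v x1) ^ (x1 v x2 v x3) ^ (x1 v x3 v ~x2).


Scan each clause for negated literals.
Clause 1: 1 negative; Clause 2: 1 negative; Clause 3: 1 negative; Clause 4: 1 negative; Clause 5: 1 negative; Clause 6: 0 negative; Clause 7: 1 negative.
Total negative literal occurrences = 6.

6


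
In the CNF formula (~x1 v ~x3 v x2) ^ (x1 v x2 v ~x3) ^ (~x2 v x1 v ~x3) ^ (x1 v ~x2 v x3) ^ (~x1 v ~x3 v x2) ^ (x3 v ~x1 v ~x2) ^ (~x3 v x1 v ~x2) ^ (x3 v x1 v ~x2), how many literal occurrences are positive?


Scan each clause for unnegated literals.
Clause 1: 1 positive; Clause 2: 2 positive; Clause 3: 1 positive; Clause 4: 2 positive; Clause 5: 1 positive; Clause 6: 1 positive; Clause 7: 1 positive; Clause 8: 2 positive.
Total positive literal occurrences = 11.

11


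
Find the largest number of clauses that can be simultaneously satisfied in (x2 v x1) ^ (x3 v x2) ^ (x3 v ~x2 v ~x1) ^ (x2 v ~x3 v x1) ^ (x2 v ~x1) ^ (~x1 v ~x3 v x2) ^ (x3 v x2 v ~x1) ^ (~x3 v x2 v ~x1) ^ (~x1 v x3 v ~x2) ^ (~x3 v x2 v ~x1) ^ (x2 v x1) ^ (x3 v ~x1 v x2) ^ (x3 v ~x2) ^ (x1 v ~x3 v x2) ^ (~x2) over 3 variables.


Enumerate all 8 truth assignments.
For each, count how many of the 15 clauses are satisfied.
The formula is not fully satisfiable, so the maximum is below 15.
Maximum simultaneously satisfiable clauses = 14.

14


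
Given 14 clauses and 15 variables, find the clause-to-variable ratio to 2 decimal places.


Clause-to-variable ratio = clauses / variables.
14 / 15 = 0.93.

0.93


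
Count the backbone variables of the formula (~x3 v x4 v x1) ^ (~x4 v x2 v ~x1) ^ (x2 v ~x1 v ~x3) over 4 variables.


Find all satisfying assignments: 11 model(s).
Check which variables have the same value in every model.
No variable is fixed across all models.
Backbone size = 0.

0


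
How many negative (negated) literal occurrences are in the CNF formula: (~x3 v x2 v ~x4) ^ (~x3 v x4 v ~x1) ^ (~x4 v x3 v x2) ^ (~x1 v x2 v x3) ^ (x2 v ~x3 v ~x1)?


Scan each clause for negated literals.
Clause 1: 2 negative; Clause 2: 2 negative; Clause 3: 1 negative; Clause 4: 1 negative; Clause 5: 2 negative.
Total negative literal occurrences = 8.

8


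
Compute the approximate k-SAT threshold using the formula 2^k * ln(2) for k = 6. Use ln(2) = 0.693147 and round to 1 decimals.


Using the asymptotic formula: threshold ~ 2^k * ln(2).
2^6 = 64.
64 * 0.693147 = 44.4.

44.4


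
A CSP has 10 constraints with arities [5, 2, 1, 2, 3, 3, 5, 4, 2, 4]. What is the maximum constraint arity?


The arities are: 5, 2, 1, 2, 3, 3, 5, 4, 2, 4.
Scan for the maximum value.
Maximum arity = 5.

5


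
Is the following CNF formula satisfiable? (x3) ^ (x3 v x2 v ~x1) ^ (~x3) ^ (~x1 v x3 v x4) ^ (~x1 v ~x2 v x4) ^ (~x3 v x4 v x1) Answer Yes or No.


Check all 16 possible truth assignments.
Number of satisfying assignments found: 0.
The formula is unsatisfiable.

No


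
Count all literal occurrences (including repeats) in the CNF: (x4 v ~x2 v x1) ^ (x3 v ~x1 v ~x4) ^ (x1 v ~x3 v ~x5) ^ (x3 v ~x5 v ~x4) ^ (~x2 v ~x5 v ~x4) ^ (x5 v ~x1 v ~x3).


Clause lengths: 3, 3, 3, 3, 3, 3.
Sum = 3 + 3 + 3 + 3 + 3 + 3 = 18.

18


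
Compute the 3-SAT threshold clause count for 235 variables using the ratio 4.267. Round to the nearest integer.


The 3-SAT phase transition occurs at approximately 4.267 clauses per variable.
m = 4.267 * 235 = 1002.745.
Rounded to nearest integer: 1003.

1003


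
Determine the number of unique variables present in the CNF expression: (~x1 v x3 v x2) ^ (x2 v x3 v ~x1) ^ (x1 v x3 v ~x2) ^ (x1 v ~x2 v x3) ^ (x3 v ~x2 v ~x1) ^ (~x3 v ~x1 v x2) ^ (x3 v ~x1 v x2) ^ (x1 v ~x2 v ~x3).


Identify each distinct variable in the formula.
Variables found: x1, x2, x3.
Total distinct variables = 3.

3


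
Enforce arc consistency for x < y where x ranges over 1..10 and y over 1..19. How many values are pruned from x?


For the constraint x < y, x needs a supporting value in y's domain.
x can be at most 18 (one less than y's maximum).
Valid x values from domain: 10 out of 10.
Pruned = 10 - 10 = 0.

0


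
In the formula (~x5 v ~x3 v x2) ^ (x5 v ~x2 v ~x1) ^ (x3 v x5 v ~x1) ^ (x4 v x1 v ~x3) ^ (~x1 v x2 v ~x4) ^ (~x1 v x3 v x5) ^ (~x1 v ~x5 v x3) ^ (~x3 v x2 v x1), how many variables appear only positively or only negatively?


A pure literal appears in only one polarity across all clauses.
No pure literals found.
Count = 0.

0


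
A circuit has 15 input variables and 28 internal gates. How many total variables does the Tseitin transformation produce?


The Tseitin transformation introduces one auxiliary variable per gate.
Total variables = inputs + gates = 15 + 28 = 43.

43


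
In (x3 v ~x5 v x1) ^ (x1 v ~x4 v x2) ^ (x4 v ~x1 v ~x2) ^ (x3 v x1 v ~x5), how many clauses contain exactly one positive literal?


A definite clause has exactly one positive literal.
Clause 1: 2 positive -> not definite
Clause 2: 2 positive -> not definite
Clause 3: 1 positive -> definite
Clause 4: 2 positive -> not definite
Definite clause count = 1.

1


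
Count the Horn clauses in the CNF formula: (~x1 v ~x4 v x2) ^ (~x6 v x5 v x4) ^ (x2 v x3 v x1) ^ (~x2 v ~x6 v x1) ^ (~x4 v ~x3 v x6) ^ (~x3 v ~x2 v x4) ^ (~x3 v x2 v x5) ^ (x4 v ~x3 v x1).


A Horn clause has at most one positive literal.
Clause 1: 1 positive lit(s) -> Horn
Clause 2: 2 positive lit(s) -> not Horn
Clause 3: 3 positive lit(s) -> not Horn
Clause 4: 1 positive lit(s) -> Horn
Clause 5: 1 positive lit(s) -> Horn
Clause 6: 1 positive lit(s) -> Horn
Clause 7: 2 positive lit(s) -> not Horn
Clause 8: 2 positive lit(s) -> not Horn
Total Horn clauses = 4.

4


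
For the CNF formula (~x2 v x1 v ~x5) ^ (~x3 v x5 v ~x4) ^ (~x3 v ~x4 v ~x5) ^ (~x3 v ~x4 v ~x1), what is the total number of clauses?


Each group enclosed in parentheses joined by ^ is one clause.
Counting the conjuncts: 4 clauses.

4


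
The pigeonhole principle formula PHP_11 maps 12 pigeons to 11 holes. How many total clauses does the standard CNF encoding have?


The PHP encoding has two parts:
1) At-least-one-hole clauses: 12 (one per pigeon, each with 11 literals).
2) At-most-one-pigeon-per-hole clauses: 11 holes * C(12,2) = 11 * 66 = 726.
Total clauses = 12 + 726 = 738.

738


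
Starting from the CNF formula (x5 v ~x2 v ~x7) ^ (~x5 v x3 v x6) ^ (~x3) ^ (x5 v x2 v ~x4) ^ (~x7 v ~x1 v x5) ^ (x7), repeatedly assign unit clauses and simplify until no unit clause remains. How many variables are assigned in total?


Unit propagation repeatedly assigns the literal in any unit clause, then simplifies.
Assignments in order: x3 = F, x7 = T.
No further unit clauses remain.
Total variables assigned = 2.

2


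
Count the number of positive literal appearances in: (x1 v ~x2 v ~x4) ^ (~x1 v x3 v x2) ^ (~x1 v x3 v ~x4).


Scan each clause for unnegated literals.
Clause 1: 1 positive; Clause 2: 2 positive; Clause 3: 1 positive.
Total positive literal occurrences = 4.

4


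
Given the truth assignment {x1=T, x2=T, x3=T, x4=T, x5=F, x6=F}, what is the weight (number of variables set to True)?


The weight is the number of variables assigned True.
True variables: x1, x2, x3, x4.
Weight = 4.

4


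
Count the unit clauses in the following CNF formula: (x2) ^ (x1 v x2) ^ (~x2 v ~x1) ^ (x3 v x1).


A unit clause contains exactly one literal.
Unit clauses found: (x2).
Count = 1.

1


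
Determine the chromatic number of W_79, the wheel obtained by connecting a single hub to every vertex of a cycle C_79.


W_79 consists of the cycle C_79 together with a hub vertex adjacent to every cycle vertex.
The cycle C_79 needs 3 colors (odd cycle -> 3).
The hub is adjacent to every cycle vertex, so it must receive a new color distinct from all of them.
Chromatic number = 3 + 1 = 4.

4


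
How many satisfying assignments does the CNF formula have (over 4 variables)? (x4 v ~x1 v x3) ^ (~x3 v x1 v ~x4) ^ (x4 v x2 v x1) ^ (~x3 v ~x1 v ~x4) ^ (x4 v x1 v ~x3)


Enumerate all 16 truth assignments over 4 variables.
Test each against every clause.
Satisfying assignments found: 7.

7


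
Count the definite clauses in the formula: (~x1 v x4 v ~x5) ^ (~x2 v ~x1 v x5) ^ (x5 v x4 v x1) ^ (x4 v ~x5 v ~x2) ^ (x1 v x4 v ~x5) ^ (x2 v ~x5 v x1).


A definite clause has exactly one positive literal.
Clause 1: 1 positive -> definite
Clause 2: 1 positive -> definite
Clause 3: 3 positive -> not definite
Clause 4: 1 positive -> definite
Clause 5: 2 positive -> not definite
Clause 6: 2 positive -> not definite
Definite clause count = 3.

3


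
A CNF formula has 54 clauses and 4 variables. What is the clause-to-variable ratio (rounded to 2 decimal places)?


Clause-to-variable ratio = clauses / variables.
54 / 4 = 13.5.

13.5


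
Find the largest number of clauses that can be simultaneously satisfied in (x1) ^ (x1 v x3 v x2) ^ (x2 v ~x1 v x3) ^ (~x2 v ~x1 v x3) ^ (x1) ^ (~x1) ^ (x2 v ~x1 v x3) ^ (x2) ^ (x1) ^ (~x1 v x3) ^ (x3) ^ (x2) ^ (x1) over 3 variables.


Enumerate all 8 truth assignments.
For each, count how many of the 13 clauses are satisfied.
The formula is not fully satisfiable, so the maximum is below 13.
Maximum simultaneously satisfiable clauses = 12.

12


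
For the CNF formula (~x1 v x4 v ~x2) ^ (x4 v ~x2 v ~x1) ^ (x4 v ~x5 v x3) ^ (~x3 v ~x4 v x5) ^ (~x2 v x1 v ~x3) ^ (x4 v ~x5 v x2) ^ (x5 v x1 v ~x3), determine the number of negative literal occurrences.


Scan each clause for negated literals.
Clause 1: 2 negative; Clause 2: 2 negative; Clause 3: 1 negative; Clause 4: 2 negative; Clause 5: 2 negative; Clause 6: 1 negative; Clause 7: 1 negative.
Total negative literal occurrences = 11.

11


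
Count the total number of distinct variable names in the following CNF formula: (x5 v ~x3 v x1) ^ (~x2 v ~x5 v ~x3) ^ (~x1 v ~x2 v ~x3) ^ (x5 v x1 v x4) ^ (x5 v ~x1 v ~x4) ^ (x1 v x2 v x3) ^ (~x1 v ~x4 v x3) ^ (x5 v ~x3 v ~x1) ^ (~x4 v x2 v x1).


Identify each distinct variable in the formula.
Variables found: x1, x2, x3, x4, x5.
Total distinct variables = 5.

5


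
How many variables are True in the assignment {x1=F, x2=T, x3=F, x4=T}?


The weight is the number of variables assigned True.
True variables: x2, x4.
Weight = 2.

2


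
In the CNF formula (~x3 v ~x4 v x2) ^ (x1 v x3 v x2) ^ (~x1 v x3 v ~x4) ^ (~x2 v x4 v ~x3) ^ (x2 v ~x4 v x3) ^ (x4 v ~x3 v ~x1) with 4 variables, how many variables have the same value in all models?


Find all satisfying assignments: 7 model(s).
Check which variables have the same value in every model.
No variable is fixed across all models.
Backbone size = 0.

0


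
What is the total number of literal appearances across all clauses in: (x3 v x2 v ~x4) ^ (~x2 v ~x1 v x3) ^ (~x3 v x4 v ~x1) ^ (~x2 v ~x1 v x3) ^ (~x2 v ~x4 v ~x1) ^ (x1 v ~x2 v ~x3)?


Clause lengths: 3, 3, 3, 3, 3, 3.
Sum = 3 + 3 + 3 + 3 + 3 + 3 = 18.

18


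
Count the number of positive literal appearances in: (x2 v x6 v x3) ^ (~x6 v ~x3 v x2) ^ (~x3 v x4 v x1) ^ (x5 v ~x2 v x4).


Scan each clause for unnegated literals.
Clause 1: 3 positive; Clause 2: 1 positive; Clause 3: 2 positive; Clause 4: 2 positive.
Total positive literal occurrences = 8.

8


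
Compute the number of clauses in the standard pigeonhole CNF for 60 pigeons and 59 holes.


The PHP encoding has two parts:
1) At-least-one-hole clauses: 60 (one per pigeon, each with 59 literals).
2) At-most-one-pigeon-per-hole clauses: 59 holes * C(60,2) = 59 * 1770 = 104430.
Total clauses = 60 + 104430 = 104490.

104490


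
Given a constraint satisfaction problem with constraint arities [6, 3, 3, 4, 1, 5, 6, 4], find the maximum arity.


The arities are: 6, 3, 3, 4, 1, 5, 6, 4.
Scan for the maximum value.
Maximum arity = 6.

6


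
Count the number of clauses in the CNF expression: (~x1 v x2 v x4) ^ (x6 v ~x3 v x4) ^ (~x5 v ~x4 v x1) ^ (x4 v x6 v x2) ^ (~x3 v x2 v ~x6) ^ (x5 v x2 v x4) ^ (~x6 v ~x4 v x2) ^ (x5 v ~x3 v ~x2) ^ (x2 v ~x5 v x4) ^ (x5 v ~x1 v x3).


Each group enclosed in parentheses joined by ^ is one clause.
Counting the conjuncts: 10 clauses.

10


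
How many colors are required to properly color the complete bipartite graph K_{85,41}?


K_{85,41} is bipartite by definition: the two parts are independent sets, with every edge crossing between them.
Color all vertices in one part with color 1 and all vertices in the other part with color 2.
Since the graph has at least one edge, one color does not suffice.
Chromatic number = 2.

2


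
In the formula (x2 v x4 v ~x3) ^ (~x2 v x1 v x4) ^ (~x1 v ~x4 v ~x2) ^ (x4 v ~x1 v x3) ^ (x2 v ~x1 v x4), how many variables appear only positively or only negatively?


A pure literal appears in only one polarity across all clauses.
No pure literals found.
Count = 0.

0


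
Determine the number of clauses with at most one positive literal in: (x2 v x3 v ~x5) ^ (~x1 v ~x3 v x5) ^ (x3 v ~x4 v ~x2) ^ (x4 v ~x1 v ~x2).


A Horn clause has at most one positive literal.
Clause 1: 2 positive lit(s) -> not Horn
Clause 2: 1 positive lit(s) -> Horn
Clause 3: 1 positive lit(s) -> Horn
Clause 4: 1 positive lit(s) -> Horn
Total Horn clauses = 3.

3


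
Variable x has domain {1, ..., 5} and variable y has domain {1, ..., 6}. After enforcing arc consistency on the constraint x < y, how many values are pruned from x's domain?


For the constraint x < y, x needs a supporting value in y's domain.
x can be at most 5 (one less than y's maximum).
Valid x values from domain: 5 out of 5.
Pruned = 5 - 5 = 0.

0


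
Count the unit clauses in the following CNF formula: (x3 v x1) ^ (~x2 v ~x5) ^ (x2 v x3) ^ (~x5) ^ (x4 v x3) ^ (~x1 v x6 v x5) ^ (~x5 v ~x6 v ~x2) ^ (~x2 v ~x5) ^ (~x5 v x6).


A unit clause contains exactly one literal.
Unit clauses found: (~x5).
Count = 1.

1


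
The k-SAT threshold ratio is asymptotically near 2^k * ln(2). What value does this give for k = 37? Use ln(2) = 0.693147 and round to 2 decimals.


Using the asymptotic formula: threshold ~ 2^k * ln(2).
2^37 = 137438953472.
137438953472 * 0.693147 = 95265398282.26.

95265398282.26


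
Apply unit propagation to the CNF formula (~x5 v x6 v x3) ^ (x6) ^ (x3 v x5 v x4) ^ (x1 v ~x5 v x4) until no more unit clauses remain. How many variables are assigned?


Unit propagation repeatedly assigns the literal in any unit clause, then simplifies.
Assignments in order: x6 = T.
No further unit clauses remain.
Total variables assigned = 1.

1


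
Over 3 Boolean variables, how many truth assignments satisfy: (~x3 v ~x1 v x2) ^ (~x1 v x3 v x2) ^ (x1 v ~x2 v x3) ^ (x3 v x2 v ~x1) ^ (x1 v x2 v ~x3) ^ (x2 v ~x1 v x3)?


Enumerate all 8 truth assignments over 3 variables.
Test each against every clause.
Satisfying assignments found: 4.

4


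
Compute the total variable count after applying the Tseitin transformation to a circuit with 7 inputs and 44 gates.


The Tseitin transformation introduces one auxiliary variable per gate.
Total variables = inputs + gates = 7 + 44 = 51.

51


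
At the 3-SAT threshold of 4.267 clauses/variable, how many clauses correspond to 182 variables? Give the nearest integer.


The 3-SAT phase transition occurs at approximately 4.267 clauses per variable.
m = 4.267 * 182 = 776.594.
Rounded to nearest integer: 777.

777


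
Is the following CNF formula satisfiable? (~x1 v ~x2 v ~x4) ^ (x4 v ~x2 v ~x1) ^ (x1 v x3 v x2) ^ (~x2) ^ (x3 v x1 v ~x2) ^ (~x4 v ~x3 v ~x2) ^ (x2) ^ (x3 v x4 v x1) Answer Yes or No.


Check all 16 possible truth assignments.
Number of satisfying assignments found: 0.
The formula is unsatisfiable.

No


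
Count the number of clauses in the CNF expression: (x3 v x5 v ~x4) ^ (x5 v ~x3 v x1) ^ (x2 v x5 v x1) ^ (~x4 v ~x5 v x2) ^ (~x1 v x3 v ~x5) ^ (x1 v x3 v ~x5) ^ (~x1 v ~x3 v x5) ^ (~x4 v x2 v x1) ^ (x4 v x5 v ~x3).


Each group enclosed in parentheses joined by ^ is one clause.
Counting the conjuncts: 9 clauses.

9


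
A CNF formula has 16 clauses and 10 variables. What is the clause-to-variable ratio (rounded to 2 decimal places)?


Clause-to-variable ratio = clauses / variables.
16 / 10 = 1.6.

1.6


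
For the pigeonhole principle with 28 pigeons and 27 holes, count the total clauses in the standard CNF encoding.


The PHP encoding has two parts:
1) At-least-one-hole clauses: 28 (one per pigeon, each with 27 literals).
2) At-most-one-pigeon-per-hole clauses: 27 holes * C(28,2) = 27 * 378 = 10206.
Total clauses = 28 + 10206 = 10234.

10234


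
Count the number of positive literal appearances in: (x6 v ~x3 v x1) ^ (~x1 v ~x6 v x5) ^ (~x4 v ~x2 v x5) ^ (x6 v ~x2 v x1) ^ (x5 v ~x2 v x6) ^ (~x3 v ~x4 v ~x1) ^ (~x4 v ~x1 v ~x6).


Scan each clause for unnegated literals.
Clause 1: 2 positive; Clause 2: 1 positive; Clause 3: 1 positive; Clause 4: 2 positive; Clause 5: 2 positive; Clause 6: 0 positive; Clause 7: 0 positive.
Total positive literal occurrences = 8.

8


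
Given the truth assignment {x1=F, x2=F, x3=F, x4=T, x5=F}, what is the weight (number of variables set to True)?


The weight is the number of variables assigned True.
True variables: x4.
Weight = 1.

1


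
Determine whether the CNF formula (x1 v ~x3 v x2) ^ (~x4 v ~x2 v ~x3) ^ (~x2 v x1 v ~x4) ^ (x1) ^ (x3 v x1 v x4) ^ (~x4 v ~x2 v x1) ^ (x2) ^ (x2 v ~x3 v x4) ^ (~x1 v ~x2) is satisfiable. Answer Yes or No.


Check all 16 possible truth assignments.
Number of satisfying assignments found: 0.
The formula is unsatisfiable.

No


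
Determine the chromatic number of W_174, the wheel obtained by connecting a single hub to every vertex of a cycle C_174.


W_174 consists of the cycle C_174 together with a hub vertex adjacent to every cycle vertex.
The cycle C_174 needs 2 colors (even cycle -> 2).
The hub is adjacent to every cycle vertex, so it must receive a new color distinct from all of them.
Chromatic number = 2 + 1 = 3.

3


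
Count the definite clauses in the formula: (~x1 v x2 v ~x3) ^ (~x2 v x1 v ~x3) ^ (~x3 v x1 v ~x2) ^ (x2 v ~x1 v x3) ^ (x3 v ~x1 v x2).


A definite clause has exactly one positive literal.
Clause 1: 1 positive -> definite
Clause 2: 1 positive -> definite
Clause 3: 1 positive -> definite
Clause 4: 2 positive -> not definite
Clause 5: 2 positive -> not definite
Definite clause count = 3.

3


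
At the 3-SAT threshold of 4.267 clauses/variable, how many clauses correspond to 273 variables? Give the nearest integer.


The 3-SAT phase transition occurs at approximately 4.267 clauses per variable.
m = 4.267 * 273 = 1164.891.
Rounded to nearest integer: 1165.

1165


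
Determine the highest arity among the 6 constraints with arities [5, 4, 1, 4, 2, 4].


The arities are: 5, 4, 1, 4, 2, 4.
Scan for the maximum value.
Maximum arity = 5.

5


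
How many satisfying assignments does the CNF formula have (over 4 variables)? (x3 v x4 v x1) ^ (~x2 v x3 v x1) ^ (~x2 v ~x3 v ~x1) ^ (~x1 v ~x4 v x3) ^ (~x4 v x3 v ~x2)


Enumerate all 16 truth assignments over 4 variables.
Test each against every clause.
Satisfying assignments found: 9.

9


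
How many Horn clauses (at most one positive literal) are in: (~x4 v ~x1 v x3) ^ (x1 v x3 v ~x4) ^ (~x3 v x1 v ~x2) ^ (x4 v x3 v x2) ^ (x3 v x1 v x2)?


A Horn clause has at most one positive literal.
Clause 1: 1 positive lit(s) -> Horn
Clause 2: 2 positive lit(s) -> not Horn
Clause 3: 1 positive lit(s) -> Horn
Clause 4: 3 positive lit(s) -> not Horn
Clause 5: 3 positive lit(s) -> not Horn
Total Horn clauses = 2.

2
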